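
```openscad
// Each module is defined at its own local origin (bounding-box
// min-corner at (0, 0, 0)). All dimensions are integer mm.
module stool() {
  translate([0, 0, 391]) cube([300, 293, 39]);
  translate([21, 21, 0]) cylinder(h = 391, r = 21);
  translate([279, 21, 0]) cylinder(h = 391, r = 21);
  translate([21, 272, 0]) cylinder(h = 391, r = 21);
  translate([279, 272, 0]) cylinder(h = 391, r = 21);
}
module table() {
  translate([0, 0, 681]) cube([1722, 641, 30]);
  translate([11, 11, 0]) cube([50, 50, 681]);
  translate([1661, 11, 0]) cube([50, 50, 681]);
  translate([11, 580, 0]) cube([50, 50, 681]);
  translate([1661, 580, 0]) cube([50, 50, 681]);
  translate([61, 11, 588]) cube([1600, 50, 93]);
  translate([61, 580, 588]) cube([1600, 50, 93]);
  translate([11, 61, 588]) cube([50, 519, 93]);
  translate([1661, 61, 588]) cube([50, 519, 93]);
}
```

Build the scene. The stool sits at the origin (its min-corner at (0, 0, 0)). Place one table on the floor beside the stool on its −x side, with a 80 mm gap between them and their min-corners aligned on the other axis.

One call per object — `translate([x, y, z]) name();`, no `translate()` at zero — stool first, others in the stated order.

stool();
translate([-1802, 0, 0]) table();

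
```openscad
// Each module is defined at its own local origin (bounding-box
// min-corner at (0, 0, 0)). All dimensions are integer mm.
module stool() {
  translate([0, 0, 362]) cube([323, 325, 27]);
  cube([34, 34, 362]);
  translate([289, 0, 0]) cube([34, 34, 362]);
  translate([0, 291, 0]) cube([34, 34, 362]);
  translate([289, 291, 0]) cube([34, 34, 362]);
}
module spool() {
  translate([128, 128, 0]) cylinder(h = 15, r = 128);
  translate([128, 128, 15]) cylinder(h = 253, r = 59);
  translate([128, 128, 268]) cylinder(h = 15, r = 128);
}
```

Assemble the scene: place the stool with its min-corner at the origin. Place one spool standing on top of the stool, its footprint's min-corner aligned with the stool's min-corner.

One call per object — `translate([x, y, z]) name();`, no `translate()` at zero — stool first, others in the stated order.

stool();
translate([0, 0, 389]) spool();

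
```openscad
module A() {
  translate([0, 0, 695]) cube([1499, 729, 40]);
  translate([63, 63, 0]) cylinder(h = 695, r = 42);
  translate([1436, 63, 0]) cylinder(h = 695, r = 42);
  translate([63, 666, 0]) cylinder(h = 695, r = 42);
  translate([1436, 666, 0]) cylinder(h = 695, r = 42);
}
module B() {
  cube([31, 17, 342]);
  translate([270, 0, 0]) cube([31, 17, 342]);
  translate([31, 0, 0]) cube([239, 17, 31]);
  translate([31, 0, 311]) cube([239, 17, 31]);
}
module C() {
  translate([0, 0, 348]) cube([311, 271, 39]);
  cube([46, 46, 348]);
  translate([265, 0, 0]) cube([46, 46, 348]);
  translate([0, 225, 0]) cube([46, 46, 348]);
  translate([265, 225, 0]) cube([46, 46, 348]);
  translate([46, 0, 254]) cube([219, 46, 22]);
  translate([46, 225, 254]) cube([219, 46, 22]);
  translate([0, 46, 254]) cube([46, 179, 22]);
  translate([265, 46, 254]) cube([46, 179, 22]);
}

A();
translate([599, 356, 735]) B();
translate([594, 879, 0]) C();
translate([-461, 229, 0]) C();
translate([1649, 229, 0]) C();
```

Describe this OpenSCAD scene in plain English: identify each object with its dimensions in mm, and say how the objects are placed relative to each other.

A is a rectangular dining table. The top is 1499×729×40 mm with its upper surface at z = 735 mm. It stands on four round legs of 84 mm diameter, each leg's bounding box inset 21 mm from the nearest pair of top edges, running from the floor to the underside of the top.

B is a rectangular picture frame lying in the x–z plane (depth along y). The opening is 239 mm wide (x) by 280 mm tall (z), surrounded by a border 31 mm wide on all four sides. The frame is 17 mm deep and is made of two full-height vertical stiles with two horizontal rails fitted between them.

C is a simple wooden stool: a rectangular seat 311 mm (x) by 271 mm (y), 39 mm thick, top face at z = 387 mm, on four square legs, each 46×46 mm in cross-section. The legs rest on z = 0, each flush with a corner of the seat. Four stretchers, 46 mm wide and 22 mm tall, connect adjacent legs with their undersides at z = 254 mm, each running between the inner faces of the legs it joins and aligned with the legs' outer faces on the other axis.

The picture frame is on top of the table, centred. Three stools sit around the table at the +y, −x, +x sides.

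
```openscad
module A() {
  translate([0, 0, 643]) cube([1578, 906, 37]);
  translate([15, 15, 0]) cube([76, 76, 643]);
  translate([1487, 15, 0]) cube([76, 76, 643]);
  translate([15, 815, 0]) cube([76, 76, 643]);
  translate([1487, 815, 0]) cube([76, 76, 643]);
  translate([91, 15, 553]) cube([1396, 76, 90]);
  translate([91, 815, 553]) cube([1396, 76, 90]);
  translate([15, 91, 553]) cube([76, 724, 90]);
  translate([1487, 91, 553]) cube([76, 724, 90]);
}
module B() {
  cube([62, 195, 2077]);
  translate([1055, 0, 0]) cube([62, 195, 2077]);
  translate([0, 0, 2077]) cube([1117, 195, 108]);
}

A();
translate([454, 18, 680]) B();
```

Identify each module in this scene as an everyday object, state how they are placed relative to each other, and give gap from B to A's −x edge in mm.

The door frame's min-x is at 454; the table's min-x is 0; gap = 454 mm.

A is a table. B is a door frame. The door frame is on top of the table. The gap from the door frame to the table's −x edge is 454 mm.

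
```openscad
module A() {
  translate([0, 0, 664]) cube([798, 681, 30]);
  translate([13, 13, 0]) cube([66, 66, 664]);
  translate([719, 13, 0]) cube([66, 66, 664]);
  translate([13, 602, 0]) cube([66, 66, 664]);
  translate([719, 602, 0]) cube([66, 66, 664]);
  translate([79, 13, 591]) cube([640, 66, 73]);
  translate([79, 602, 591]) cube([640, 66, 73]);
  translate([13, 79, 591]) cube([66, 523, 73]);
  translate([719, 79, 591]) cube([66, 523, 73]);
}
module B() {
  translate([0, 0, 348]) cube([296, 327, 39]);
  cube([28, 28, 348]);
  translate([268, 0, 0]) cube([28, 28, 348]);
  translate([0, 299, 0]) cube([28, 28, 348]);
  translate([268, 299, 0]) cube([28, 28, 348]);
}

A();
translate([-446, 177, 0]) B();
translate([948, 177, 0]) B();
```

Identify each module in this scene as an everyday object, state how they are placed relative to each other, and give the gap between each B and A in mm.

A is a table. B is a stool. Two stools sit around the table at the −x, +x sides. The gap between each stool and the table is 150 mm.

Each stool's nearest face is 150 mm from the table's bounding box.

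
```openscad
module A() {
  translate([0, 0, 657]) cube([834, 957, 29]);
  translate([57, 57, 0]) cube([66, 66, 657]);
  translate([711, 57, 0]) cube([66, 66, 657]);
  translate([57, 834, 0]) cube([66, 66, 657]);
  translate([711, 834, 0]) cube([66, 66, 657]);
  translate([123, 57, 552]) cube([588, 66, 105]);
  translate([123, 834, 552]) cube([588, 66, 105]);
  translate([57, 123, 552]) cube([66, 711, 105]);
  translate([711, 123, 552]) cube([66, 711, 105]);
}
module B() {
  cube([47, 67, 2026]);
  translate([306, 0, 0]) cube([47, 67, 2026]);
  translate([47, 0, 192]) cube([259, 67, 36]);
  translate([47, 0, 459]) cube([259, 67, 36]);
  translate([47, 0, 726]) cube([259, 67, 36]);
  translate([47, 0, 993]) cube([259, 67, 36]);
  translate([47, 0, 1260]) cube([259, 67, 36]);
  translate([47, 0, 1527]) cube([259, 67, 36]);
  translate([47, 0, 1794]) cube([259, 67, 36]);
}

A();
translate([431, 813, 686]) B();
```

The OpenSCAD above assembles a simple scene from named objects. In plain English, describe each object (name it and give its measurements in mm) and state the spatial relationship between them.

A is a table with a 834×957 mm rectangular top, 29 mm thick, top surface at z = 686 mm, supported by four 66×66 mm square legs, each inset 57 mm from the nearest pair of top edges, running from the floor. Four apron rails, 66 mm thick and 105 mm tall, run between adjacent legs with their top edges flush with the underside of the top and their outer faces flush with the legs' outer faces.

B is a wooden ladder with two side rails of 47×67 mm section and 2026 mm height, set 353 mm apart overall. Between them run 7 rectangular rungs (67 mm deep, 36 mm thick), front faces flush with the rails' −y face. The bottom of the first rung is 192 mm above the floor and each subsequent rung is 267 mm higher than the one below.

The ladder is on top of the table.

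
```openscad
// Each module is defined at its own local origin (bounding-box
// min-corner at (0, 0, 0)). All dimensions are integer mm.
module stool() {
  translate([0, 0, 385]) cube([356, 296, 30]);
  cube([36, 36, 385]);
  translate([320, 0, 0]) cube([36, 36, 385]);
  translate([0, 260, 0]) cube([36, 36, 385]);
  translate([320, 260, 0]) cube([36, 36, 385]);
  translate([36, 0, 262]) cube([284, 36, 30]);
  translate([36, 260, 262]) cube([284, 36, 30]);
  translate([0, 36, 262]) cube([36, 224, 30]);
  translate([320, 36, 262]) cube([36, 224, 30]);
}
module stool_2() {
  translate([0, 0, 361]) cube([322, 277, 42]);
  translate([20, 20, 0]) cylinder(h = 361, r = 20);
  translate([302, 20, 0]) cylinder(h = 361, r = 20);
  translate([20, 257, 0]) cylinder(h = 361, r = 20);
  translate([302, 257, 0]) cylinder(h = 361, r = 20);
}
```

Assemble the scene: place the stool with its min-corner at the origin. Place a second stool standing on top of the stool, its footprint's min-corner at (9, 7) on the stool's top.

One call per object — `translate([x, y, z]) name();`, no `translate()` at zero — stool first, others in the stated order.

stool();
translate([9, 7, 415]) stool_2();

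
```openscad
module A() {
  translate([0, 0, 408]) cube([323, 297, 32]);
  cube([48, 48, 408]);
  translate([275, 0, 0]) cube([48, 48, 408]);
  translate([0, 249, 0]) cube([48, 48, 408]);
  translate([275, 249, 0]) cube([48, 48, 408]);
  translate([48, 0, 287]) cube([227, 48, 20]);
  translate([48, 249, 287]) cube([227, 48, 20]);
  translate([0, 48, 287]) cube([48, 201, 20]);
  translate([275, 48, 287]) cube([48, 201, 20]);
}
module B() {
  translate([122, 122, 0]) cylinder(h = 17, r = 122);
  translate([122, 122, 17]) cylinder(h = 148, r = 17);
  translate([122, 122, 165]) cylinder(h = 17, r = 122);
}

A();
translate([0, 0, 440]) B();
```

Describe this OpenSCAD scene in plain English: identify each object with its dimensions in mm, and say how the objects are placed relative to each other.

A is a four-legged stool. The seat is 323×297 mm, 32 mm thick, top at z = 440 mm. It stands on four square legs, each 48×48 mm in cross-section, from z = 0 to the seat underside, each flush with a corner of the seat. Four stretchers, 48 mm wide and 20 mm tall, connect adjacent legs with their undersides at z = 287 mm, each running between the inner faces of the legs it joins and aligned with the legs' outer faces on the other axis.

B is a spool: two coaxial disc flanges of radius 122 mm and thickness 17 mm, joined by a core cylinder of radius 17 mm and height 148 mm. The lower flange rests on z = 0 and the three cylinders share a vertical axis.

The spool is on top of the stool.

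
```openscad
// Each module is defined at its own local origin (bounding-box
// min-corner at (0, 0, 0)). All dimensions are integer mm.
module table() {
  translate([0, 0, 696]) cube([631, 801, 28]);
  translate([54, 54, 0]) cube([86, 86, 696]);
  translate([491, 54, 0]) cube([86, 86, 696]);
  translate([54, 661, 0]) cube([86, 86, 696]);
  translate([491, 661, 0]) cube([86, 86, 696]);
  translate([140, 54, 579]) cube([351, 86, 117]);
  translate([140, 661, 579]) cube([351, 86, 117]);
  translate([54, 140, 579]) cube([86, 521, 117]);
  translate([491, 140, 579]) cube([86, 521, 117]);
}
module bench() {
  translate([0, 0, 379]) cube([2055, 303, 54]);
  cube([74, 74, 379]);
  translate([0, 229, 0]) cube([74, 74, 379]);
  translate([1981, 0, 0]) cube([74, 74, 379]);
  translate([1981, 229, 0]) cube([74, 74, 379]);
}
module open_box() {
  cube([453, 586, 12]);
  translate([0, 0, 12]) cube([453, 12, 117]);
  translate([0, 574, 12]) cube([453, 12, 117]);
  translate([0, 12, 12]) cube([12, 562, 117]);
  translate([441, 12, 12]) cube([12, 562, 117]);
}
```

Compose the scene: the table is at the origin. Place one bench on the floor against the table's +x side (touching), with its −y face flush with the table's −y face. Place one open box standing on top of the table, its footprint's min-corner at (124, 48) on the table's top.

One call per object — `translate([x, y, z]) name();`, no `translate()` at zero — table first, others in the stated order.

table();
translate([631, 0, 0]) bench();
translate([124, 48, 724]) open_box();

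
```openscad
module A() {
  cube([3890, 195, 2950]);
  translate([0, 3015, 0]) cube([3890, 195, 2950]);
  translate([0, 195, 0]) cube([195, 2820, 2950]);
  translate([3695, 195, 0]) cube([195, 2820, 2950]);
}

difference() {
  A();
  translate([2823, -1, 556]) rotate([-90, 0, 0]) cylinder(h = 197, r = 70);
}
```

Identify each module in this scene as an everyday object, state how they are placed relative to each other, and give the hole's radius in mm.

A is a house frame. The house frame has a circular hole through its front wall. The hole's radius is 70 mm.

The subtracted cylinder has r = 70 mm.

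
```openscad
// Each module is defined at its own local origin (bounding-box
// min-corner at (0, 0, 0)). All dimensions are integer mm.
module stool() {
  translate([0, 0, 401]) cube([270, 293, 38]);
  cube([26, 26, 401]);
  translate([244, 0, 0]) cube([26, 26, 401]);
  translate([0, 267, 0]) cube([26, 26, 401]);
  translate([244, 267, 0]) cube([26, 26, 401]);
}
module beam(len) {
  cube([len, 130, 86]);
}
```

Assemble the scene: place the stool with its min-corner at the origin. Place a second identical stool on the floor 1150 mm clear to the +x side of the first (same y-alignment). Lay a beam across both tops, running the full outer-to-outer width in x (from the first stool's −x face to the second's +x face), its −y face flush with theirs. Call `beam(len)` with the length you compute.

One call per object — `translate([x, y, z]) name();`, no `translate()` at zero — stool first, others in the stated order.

stool();
translate([1420, 0, 0]) stool();
translate([0, 0, 439]) beam(1690);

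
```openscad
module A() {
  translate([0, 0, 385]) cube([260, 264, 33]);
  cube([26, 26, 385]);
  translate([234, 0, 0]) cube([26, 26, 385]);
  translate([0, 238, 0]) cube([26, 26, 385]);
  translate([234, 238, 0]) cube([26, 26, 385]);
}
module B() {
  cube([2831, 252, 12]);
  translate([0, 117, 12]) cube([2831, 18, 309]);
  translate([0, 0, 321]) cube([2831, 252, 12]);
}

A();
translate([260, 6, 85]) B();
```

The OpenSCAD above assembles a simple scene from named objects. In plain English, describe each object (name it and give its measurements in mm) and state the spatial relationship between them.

A is a four-legged stool. The seat is 260×264 mm, 33 mm thick, top at z = 418 mm. It stands on four square legs, each 26×26 mm in cross-section, from z = 0 to the seat underside, each flush with a corner of the seat.

B is an I-beam lying along x, 2831 mm long. Overall section height 333 mm. Two flanges 252 mm wide (y) and 12 mm thick, one on the floor and one at the top; a web 18 mm thick runs between them, centred on the flange width.

The I-beam is beside the stool with their tops flush at z = 418.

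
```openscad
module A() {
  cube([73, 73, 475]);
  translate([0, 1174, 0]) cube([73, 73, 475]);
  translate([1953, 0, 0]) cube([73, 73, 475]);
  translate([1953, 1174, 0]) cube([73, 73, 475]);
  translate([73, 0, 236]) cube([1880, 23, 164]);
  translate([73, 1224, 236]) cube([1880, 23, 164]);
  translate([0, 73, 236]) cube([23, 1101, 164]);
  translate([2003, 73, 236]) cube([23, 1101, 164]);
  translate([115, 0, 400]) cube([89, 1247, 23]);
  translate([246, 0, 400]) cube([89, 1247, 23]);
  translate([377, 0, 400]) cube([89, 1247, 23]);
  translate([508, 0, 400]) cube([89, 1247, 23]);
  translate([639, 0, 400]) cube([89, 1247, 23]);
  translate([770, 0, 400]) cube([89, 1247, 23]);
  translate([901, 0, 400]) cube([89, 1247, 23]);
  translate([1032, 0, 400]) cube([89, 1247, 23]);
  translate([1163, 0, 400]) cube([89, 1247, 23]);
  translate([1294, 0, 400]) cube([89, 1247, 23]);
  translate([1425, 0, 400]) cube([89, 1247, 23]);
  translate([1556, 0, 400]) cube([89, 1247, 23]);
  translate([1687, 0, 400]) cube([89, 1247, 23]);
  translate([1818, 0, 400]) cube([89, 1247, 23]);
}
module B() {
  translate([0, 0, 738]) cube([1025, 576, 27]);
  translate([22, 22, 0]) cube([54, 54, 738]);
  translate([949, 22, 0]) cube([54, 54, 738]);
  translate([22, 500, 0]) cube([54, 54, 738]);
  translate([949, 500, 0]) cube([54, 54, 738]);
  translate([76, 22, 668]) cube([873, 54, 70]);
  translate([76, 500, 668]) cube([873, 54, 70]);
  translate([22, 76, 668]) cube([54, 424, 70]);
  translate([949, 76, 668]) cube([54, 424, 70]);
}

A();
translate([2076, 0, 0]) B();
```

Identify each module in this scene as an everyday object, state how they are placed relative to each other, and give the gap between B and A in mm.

A is a bed frame. B is a table. The table is on the floor beside the bed frame on its +x side. The gap between the table and the bed frame is 50 mm.

The table's nearest face is 50 mm from the bed frame's +x face.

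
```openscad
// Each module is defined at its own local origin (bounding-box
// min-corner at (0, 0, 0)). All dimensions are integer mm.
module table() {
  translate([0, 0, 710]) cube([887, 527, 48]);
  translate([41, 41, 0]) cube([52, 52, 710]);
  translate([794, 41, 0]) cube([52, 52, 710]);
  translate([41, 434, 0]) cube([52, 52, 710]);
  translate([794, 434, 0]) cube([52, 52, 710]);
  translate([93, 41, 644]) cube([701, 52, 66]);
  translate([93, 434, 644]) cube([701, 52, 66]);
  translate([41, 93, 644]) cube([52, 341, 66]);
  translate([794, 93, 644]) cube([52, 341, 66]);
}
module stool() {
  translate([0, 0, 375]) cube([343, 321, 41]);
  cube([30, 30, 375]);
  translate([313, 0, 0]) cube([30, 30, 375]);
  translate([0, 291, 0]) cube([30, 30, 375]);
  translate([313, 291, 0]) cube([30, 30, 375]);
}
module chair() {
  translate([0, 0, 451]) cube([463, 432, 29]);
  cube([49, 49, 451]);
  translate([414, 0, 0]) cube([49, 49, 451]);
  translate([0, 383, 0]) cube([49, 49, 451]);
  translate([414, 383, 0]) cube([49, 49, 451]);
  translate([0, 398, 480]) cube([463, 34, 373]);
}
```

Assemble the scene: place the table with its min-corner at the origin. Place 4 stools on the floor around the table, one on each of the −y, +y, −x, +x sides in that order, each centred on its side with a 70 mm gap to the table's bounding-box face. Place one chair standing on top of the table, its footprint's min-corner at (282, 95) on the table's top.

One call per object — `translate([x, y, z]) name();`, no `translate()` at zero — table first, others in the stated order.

table();
translate([272, -391, 0]) stool();
translate([272, 597, 0]) stool();
translate([-413, 103, 0]) stool();
translate([957, 103, 0]) stool();
translate([282, 95, 758]) chair();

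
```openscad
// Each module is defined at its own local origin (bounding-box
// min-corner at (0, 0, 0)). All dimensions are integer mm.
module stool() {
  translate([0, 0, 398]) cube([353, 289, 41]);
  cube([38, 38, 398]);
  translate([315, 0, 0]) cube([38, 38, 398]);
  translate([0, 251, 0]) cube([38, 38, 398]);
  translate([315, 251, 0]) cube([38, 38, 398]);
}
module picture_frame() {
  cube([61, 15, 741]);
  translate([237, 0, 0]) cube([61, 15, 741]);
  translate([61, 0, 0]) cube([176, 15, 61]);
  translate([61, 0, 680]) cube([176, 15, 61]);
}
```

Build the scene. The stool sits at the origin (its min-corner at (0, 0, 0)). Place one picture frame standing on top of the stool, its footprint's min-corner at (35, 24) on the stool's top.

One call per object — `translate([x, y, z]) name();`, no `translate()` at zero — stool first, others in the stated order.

stool();
translate([35, 24, 439]) picture_frame();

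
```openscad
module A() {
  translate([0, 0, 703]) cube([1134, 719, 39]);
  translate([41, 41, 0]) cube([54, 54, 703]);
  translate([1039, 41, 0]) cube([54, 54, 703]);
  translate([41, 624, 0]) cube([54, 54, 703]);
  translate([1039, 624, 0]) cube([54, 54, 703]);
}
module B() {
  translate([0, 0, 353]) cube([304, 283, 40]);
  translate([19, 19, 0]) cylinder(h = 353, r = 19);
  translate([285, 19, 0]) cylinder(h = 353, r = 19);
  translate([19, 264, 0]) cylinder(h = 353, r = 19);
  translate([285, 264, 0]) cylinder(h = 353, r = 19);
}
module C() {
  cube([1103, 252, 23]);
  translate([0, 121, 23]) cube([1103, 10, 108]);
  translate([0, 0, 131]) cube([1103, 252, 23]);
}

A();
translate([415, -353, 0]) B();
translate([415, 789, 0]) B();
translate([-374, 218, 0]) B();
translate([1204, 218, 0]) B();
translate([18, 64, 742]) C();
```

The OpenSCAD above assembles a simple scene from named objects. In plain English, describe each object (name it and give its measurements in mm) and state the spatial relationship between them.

A is a rectangular dining table. The top is 1134×719×39 mm with its upper surface at z = 742 mm. It stands on four 54×54 mm square legs, each inset 41 mm from the nearest pair of top edges, running from the floor to the underside of the top.

B is a simple wooden stool: a rectangular seat 304 mm (x) by 283 mm (y), 40 mm thick, top face at z = 393 mm, on four round legs, each 38 mm in diameter. The legs rest on z = 0, each leg's axis is inset half a diameter from the nearest pair of seat edges (so the leg's bounding box is flush with the corner).

C is an I-beam lying along x, 1103 mm long. Overall section height 154 mm. Two flanges 252 mm wide (y) and 23 mm thick, one on the floor and one at the top; a web 10 mm thick runs between them, centred on the flange width.

Four stools sit around the table at the −y, +y, −x, +x sides. The I-beam is on top of the table.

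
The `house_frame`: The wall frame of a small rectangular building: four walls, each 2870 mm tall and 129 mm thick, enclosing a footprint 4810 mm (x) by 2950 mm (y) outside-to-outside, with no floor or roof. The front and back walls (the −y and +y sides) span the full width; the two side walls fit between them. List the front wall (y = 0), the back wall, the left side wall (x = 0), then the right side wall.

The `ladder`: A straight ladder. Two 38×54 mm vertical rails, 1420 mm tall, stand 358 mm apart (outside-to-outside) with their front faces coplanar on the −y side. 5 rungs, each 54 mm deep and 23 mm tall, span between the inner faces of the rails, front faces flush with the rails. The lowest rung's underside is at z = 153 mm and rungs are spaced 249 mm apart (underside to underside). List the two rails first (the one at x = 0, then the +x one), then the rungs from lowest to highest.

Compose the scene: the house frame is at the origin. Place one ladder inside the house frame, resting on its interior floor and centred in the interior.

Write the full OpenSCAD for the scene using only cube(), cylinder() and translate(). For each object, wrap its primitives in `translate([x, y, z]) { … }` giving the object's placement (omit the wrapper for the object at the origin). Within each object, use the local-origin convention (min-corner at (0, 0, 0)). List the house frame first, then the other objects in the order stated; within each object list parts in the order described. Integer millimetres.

cube([4810, 129, 2870]);
translate([0, 2821, 0]) cube([4810, 129, 2870]);
translate([0, 129, 0]) cube([129, 2692, 2870]);
translate([4681, 129, 0]) cube([129, 2692, 2870]);
translate([2226, 1448, 0]) {
  cube([38, 54, 1420]);
  translate([320, 0, 0]) cube([38, 54, 1420]);
  translate([38, 0, 153]) cube([282, 54, 23]);
  translate([38, 0, 402]) cube([282, 54, 23]);
  translate([38, 0, 651]) cube([282, 54, 23]);
  translate([38, 0, 900]) cube([282, 54, 23]);
  translate([38, 0, 1149]) cube([282, 54, 23]);
}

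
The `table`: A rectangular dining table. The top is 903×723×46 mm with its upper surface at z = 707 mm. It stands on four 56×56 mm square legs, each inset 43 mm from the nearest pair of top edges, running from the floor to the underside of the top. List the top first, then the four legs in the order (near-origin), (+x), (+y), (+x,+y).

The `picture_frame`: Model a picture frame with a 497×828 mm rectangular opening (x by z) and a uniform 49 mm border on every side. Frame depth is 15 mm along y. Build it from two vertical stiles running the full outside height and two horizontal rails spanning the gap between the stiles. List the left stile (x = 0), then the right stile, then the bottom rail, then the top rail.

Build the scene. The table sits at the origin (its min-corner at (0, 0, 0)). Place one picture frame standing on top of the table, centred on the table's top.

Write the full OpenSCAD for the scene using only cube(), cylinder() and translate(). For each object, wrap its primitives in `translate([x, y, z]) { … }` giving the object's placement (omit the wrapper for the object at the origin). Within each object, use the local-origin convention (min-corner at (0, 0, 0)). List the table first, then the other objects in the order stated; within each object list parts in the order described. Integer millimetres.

translate([0, 0, 661]) cube([903, 723, 46]);
translate([43, 43, 0]) cube([56, 56, 661]);
translate([804, 43, 0]) cube([56, 56, 661]);
translate([43, 624, 0]) cube([56, 56, 661]);
translate([804, 624, 0]) cube([56, 56, 661]);
translate([154, 354, 707]) {
  cube([49, 15, 926]);
  translate([546, 0, 0]) cube([49, 15, 926]);
  translate([49, 0, 0]) cube([497, 15, 49]);
  translate([49, 0, 877]) cube([497, 15, 49]);
}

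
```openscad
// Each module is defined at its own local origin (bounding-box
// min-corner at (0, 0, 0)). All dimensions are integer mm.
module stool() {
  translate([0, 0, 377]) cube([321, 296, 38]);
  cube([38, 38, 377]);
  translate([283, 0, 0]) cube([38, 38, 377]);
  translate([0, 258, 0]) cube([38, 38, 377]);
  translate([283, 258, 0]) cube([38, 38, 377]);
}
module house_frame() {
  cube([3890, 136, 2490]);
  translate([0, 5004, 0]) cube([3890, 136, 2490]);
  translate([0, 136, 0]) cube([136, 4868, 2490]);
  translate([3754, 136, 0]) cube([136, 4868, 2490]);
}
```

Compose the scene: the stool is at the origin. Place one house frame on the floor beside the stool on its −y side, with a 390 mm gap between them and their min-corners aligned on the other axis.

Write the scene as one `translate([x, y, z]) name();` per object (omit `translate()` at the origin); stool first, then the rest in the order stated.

stool();
translate([0, -5530, 0]) house_frame();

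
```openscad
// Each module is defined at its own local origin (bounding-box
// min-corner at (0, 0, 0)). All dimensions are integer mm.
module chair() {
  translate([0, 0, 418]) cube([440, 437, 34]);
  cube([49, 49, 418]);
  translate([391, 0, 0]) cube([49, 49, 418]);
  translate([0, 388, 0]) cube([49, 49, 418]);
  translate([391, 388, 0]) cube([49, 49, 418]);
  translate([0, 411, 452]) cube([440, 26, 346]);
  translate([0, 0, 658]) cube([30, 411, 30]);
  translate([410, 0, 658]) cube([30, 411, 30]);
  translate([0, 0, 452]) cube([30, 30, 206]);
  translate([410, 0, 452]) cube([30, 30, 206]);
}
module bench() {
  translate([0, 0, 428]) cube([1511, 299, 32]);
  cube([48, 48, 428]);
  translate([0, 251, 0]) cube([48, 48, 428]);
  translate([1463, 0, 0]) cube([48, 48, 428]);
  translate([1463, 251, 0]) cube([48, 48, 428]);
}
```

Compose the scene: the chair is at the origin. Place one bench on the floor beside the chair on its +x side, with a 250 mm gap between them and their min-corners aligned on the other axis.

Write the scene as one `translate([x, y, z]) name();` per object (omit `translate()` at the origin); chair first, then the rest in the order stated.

chair();
translate([690, 0, 0]) bench();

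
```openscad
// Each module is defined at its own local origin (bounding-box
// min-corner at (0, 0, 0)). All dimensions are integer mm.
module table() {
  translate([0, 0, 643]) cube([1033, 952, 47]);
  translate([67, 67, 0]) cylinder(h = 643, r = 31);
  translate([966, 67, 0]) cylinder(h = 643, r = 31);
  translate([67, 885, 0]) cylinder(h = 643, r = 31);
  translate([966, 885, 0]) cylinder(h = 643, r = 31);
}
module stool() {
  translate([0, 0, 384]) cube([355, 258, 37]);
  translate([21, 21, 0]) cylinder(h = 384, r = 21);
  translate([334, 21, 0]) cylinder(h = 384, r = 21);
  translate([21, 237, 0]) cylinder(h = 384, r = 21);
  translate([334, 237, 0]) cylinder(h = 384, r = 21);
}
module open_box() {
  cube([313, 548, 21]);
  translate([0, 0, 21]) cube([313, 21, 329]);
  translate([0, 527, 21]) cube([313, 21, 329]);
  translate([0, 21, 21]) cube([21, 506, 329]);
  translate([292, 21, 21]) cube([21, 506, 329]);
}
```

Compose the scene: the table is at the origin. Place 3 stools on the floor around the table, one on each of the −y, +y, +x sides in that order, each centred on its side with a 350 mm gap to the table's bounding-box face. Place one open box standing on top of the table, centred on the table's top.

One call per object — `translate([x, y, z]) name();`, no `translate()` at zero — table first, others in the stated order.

table();
translate([339, -608, 0]) stool();
translate([339, 1302, 0]) stool();
translate([1383, 347, 0]) stool();
translate([360, 202, 690]) open_box();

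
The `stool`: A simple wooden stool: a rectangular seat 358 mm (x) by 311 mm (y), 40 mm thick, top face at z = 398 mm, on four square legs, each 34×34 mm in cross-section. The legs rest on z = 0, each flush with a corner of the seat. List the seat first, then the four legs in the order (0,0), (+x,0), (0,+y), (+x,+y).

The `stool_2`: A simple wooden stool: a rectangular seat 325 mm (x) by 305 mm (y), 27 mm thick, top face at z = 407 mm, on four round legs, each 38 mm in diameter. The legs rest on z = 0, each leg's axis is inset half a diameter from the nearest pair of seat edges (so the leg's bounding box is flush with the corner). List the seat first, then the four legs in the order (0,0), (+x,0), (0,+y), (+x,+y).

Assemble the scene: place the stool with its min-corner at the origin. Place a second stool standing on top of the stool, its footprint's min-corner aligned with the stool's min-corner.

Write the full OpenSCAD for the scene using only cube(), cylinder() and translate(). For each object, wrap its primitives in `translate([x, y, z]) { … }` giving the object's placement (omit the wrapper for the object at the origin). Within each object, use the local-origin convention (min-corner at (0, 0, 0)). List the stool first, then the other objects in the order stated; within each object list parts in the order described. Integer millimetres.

translate([0, 0, 358]) cube([358, 311, 40]);
cube([34, 34, 358]);
translate([324, 0, 0]) cube([34, 34, 358]);
translate([0, 277, 0]) cube([34, 34, 358]);
translate([324, 277, 0]) cube([34, 34, 358]);
translate([0, 0, 398]) {
  translate([0, 0, 380]) cube([325, 305, 27]);
  translate([19, 19, 0]) cylinder(h = 380, r = 19);
  translate([306, 19, 0]) cylinder(h = 380, r = 19);
  translate([19, 286, 0]) cylinder(h = 380, r = 19);
  translate([306, 286, 0]) cylinder(h = 380, r = 19);
}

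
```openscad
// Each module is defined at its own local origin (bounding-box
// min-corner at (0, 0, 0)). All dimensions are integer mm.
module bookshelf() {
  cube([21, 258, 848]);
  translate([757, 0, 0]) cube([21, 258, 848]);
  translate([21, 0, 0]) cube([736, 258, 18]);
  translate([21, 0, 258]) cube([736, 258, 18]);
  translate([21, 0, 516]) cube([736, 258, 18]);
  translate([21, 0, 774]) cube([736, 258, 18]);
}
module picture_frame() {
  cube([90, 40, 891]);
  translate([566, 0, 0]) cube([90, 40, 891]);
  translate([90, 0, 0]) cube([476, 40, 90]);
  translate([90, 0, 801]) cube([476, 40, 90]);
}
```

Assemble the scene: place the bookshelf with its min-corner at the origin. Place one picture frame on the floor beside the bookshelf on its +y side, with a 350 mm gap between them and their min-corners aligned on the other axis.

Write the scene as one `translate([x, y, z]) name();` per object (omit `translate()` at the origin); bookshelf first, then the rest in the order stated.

bookshelf();
translate([0, 608, 0]) picture_frame();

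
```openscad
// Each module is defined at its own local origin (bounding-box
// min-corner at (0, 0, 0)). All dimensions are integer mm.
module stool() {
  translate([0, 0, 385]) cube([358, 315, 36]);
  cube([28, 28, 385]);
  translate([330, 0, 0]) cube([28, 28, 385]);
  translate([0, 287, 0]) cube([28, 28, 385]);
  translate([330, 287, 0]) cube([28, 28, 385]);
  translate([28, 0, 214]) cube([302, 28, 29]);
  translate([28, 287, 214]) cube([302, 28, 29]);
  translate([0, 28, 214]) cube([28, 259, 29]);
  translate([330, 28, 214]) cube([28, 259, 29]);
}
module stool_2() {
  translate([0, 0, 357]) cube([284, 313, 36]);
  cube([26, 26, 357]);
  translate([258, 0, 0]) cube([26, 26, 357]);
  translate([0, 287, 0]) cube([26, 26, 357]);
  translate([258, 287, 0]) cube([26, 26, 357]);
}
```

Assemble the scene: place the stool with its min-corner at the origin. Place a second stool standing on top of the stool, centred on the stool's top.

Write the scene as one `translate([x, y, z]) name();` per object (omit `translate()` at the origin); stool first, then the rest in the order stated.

stool();
translate([37, 1, 421]) stool_2();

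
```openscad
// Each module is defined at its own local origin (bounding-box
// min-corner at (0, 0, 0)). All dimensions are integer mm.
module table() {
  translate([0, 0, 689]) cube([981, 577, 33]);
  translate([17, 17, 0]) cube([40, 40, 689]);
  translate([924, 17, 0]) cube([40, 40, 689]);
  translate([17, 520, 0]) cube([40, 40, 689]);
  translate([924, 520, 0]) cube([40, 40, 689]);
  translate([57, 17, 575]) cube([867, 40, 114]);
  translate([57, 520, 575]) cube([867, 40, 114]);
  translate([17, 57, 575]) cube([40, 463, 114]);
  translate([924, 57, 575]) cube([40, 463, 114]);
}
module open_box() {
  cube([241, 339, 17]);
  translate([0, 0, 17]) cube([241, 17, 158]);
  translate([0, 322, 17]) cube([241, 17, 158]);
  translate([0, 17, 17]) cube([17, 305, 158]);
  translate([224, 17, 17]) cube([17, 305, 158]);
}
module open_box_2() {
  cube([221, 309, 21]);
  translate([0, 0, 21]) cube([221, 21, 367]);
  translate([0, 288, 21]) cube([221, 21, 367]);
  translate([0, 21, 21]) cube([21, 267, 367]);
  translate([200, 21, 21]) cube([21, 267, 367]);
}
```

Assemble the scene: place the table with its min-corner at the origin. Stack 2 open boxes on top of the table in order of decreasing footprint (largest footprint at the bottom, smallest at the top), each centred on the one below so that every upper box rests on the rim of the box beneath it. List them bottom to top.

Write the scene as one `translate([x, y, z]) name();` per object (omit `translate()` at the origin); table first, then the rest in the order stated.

table();
translate([370, 119, 722]) open_box();
translate([380, 134, 897]) open_box_2();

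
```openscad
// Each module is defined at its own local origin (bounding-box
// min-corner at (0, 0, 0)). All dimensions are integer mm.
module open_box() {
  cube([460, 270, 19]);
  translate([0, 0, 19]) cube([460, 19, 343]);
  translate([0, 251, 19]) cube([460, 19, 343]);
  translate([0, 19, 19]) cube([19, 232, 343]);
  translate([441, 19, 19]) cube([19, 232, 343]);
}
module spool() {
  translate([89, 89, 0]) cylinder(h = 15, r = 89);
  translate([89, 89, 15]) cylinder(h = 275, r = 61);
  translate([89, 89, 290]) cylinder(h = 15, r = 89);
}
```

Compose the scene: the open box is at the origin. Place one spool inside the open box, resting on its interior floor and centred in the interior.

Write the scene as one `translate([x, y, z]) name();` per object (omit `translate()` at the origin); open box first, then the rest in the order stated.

open_box();
translate([141, 46, 19]) spool();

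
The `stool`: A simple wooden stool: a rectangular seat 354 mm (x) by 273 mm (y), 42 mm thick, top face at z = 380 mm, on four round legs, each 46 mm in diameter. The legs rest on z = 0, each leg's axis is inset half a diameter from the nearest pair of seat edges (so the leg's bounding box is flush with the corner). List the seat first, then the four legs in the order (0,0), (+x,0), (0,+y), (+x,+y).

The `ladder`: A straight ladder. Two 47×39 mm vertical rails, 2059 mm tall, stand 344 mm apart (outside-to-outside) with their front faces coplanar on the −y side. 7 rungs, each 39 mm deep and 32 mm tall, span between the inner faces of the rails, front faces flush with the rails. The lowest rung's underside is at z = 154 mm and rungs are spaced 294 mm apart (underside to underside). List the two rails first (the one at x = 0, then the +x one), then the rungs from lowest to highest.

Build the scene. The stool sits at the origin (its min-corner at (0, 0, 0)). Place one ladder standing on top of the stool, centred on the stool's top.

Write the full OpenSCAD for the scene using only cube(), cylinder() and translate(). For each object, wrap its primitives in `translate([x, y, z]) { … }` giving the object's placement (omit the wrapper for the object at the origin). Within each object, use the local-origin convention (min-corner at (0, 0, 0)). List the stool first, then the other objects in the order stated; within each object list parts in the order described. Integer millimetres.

translate([0, 0, 338]) cube([354, 273, 42]);
translate([23, 23, 0]) cylinder(h = 338, r = 23);
translate([331, 23, 0]) cylinder(h = 338, r = 23);
translate([23, 250, 0]) cylinder(h = 338, r = 23);
translate([331, 250, 0]) cylinder(h = 338, r = 23);
translate([5, 117, 380]) {
  cube([47, 39, 2059]);
  translate([297, 0, 0]) cube([47, 39, 2059]);
  translate([47, 0, 154]) cube([250, 39, 32]);
  translate([47, 0, 448]) cube([250, 39, 32]);
  translate([47, 0, 742]) cube([250, 39, 32]);
  translate([47, 0, 1036]) cube([250, 39, 32]);
  translate([47, 0, 1330]) cube([250, 39, 32]);
  translate([47, 0, 1624]) cube([250, 39, 32]);
  translate([47, 0, 1918]) cube([250, 39, 32]);
}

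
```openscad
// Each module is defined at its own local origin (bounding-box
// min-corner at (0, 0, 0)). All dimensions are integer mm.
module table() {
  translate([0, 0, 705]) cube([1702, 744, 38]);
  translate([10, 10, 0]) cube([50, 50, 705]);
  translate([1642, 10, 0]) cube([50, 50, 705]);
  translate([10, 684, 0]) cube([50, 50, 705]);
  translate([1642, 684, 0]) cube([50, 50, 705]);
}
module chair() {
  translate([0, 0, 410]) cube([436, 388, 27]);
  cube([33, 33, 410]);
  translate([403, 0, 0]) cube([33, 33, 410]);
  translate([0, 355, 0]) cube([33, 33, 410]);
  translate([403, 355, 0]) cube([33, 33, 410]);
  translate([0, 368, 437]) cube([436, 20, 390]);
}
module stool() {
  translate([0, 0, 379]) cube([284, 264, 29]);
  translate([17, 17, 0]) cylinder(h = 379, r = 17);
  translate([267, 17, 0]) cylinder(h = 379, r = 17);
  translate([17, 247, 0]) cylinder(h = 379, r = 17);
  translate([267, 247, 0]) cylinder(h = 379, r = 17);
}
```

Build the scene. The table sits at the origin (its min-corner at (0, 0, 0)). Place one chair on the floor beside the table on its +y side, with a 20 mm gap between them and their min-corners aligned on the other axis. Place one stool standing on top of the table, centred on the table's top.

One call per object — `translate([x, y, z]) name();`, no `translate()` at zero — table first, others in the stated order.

table();
translate([0, 764, 0]) chair();
translate([709, 240, 743]) stool();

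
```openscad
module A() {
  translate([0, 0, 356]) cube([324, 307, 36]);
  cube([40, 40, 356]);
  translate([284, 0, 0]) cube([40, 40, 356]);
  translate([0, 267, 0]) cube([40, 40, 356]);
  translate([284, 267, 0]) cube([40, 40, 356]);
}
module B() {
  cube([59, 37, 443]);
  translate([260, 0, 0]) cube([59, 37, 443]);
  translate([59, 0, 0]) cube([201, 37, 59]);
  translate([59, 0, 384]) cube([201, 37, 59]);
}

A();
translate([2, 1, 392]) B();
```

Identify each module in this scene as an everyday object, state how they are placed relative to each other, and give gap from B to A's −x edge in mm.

A is a stool. B is a picture frame. The picture frame is on top of the stool. The gap from the picture frame to the stool's −x edge is 2 mm.

The picture frame's min-x is at 2; the stool's min-x is 0; gap = 2 mm.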